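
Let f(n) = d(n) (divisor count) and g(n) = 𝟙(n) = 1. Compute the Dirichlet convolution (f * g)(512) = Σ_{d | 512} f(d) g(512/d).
(d * 𝟙)(512) = 55

Divisors of 512: [1, 2, 4, 8, 16, 32, 64, 128, 256, 512]. For each d | 512:
  d = 1: d(1) · 𝟙(512/1) = 1 · 1 = 1
  d = 2: d(2) · 𝟙(512/2) = 2 · 1 = 2
  d = 4: d(4) · 𝟙(512/4) = 3 · 1 = 3
  d = 8: d(8) · 𝟙(512/8) = 4 · 1 = 4
  d = 16: d(16) · 𝟙(512/16) = 5 · 1 = 5
  d = 32: d(32) · 𝟙(512/32) = 6 · 1 = 6
  d = 64: d(64) · 𝟙(512/64) = 7 · 1 = 7
  d = 128: d(128) · 𝟙(512/128) = 8 · 1 = 8
  d = 256: d(256) · 𝟙(512/256) = 9 · 1 = 9
  d = 512: d(512) · 𝟙(512/512) = 10 · 1 = 10
Summing: (d * 𝟙)(512) = 1 + 2 + 3 + 4 + 5 + 6 + 7 + 8 + 9 + 10 = 55.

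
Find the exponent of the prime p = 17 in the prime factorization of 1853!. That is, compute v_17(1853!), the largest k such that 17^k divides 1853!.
v_17(1853!) = 115

Legendre's formula: v_p(n!) = Σ_{k ≥ 1} ⌊n / p^k⌋. For p = 17, n = 1853, the terms are:
  ⌊1853/17^1⌋ = ⌊1853/17⌋ = 109
  ⌊1853/17^2⌋ = ⌊1853/289⌋ = 6
(the next term ⌊1853/17^3⌋ = 0, terminating the sum). Summing: v_17(1853!) = 109 + 6 = 115.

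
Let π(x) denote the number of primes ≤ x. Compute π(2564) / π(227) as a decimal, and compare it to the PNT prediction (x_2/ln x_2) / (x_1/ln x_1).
π(2564)/π(227) = 375/49 ≈ 7.6531;  PNT prediction ≈ 7.8065.

π(227) = 49 and π(2564) = 375, so π(2564)/π(227) ≈ 7.6531. The PNT-predicted ratio is (2564/ln(2564)) / (227/ln(227)) ≈ 7.8065. The two agree to within a few percent, as expected.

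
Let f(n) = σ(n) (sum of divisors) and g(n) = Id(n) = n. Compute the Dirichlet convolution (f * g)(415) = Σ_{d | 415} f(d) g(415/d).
(σ * Id)(415) = 1837

Divisors of 415: [1, 5, 83, 415]. For each d | 415:
  d = 1: σ(1) · Id(415/1) = 1 · 415 = 415
  d = 5: σ(5) · Id(415/5) = 6 · 83 = 498
  d = 83: σ(83) · Id(415/83) = 84 · 5 = 420
  d = 415: σ(415) · Id(415/415) = 504 · 1 = 504
Summing: (σ * Id)(415) = 415 + 498 + 420 + 504 = 1837.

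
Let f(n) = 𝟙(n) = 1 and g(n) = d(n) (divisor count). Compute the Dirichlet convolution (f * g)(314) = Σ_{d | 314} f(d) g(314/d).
(𝟙 * d)(314) = 9

Divisors of 314: [1, 2, 157, 314]. For each d | 314:
  d = 1: 𝟙(1) · d(314/1) = 1 · 4 = 4
  d = 2: 𝟙(2) · d(314/2) = 1 · 2 = 2
  d = 157: 𝟙(157) · d(314/157) = 1 · 2 = 2
  d = 314: 𝟙(314) · d(314/314) = 1 · 1 = 1
Summing: (𝟙 * d)(314) = 4 + 2 + 2 + 1 = 9.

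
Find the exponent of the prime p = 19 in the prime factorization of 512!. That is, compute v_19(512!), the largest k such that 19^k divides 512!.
v_19(512!) = 27

Legendre's formula: v_p(n!) = Σ_{k ≥ 1} ⌊n / p^k⌋. For p = 19, n = 512, the terms are:
  ⌊512/19^1⌋ = ⌊512/19⌋ = 26
  ⌊512/19^2⌋ = ⌊512/361⌋ = 1
(the next term ⌊512/19^3⌋ = 0, terminating the sum). Summing: v_19(512!) = 26 + 1 = 27.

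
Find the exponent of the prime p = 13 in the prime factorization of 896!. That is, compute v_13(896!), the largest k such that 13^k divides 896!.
v_13(896!) = 73

Legendre's formula: v_p(n!) = Σ_{k ≥ 1} ⌊n / p^k⌋. For p = 13, n = 896, the terms are:
  ⌊896/13^1⌋ = ⌊896/13⌋ = 68
  ⌊896/13^2⌋ = ⌊896/169⌋ = 5
(the next term ⌊896/13^3⌋ = 0, terminating the sum). Summing: v_13(896!) = 68 + 5 = 73.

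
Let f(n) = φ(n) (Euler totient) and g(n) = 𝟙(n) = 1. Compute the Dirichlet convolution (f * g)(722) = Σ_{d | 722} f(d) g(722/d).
(φ * 𝟙)(722) = 722

Divisors of 722: [1, 2, 19, 38, 361, 722]. For each d | 722:
  d = 1: φ(1) · 𝟙(722/1) = 1 · 1 = 1
  d = 2: φ(2) · 𝟙(722/2) = 1 · 1 = 1
  d = 19: φ(19) · 𝟙(722/19) = 18 · 1 = 18
  d = 38: φ(38) · 𝟙(722/38) = 18 · 1 = 18
  d = 361: φ(361) · 𝟙(722/361) = 342 · 1 = 342
  d = 722: φ(722) · 𝟙(722/722) = 342 · 1 = 342
Summing: (φ * 𝟙)(722) = 1 + 1 + 18 + 18 + 342 + 342 = 722.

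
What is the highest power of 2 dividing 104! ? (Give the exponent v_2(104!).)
v_2(104!) = 101

Legendre's formula: v_p(n!) = Σ_{k ≥ 1} ⌊n / p^k⌋. For p = 2, n = 104, the terms are:
  ⌊104/2^1⌋ = ⌊104/2⌋ = 52
  ⌊104/2^2⌋ = ⌊104/4⌋ = 26
  ⌊104/2^3⌋ = ⌊104/8⌋ = 13
  ⌊104/2^4⌋ = ⌊104/16⌋ = 6
  ⌊104/2^5⌋ = ⌊104/32⌋ = 3
  ⌊104/2^6⌋ = ⌊104/64⌋ = 1
(the next term ⌊104/2^7⌋ = 0, terminating the sum). Summing: v_2(104!) = 52 + 26 + 13 + 6 + 3 + 1 = 101.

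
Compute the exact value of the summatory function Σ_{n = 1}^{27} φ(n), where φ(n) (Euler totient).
Σ_{n ≤ 27} φ(n) = 230

Compute φ(n) for each 1 ≤ n ≤ 27: φ(1) = 1, φ(2) = 1, φ(3) = 2, φ(4) = 2, φ(5) = 4, φ(6) = 2, φ(7) = 6, φ(8) = 4, φ(9) = 6, φ(10) = 4, φ(11) = 10, φ(12) = 4, φ(13) = 12, φ(14) = 6, φ(15) = 8, φ(16) = 8, φ(17) = 16, φ(18) = 6, φ(19) = 18, φ(20) = 8, φ(21) = 12, φ(22) = 10, φ(23) = 22, φ(24) = 8, φ(25) = 20, φ(26) = 12, φ(27) = 18. Summing all 27 values: 230. (Average order: Σ_{n ≤ x} φ(n) ~ (3/π²) x². For x = 27, (3/π²)·27² ≈ 221.59.)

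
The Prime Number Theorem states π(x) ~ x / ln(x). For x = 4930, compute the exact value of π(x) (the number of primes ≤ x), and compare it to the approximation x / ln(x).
π(4930) = 657;  x/ln(x) ≈ 579.79;  relative error ≈ 11.75%.

Directly count primes up to 4930: π(4930) = 657. The PNT approximation gives 4930/ln(4930) ≈ 4930/8.50309 ≈ 579.79. Relative error (π(x) − x/ln(x)) / π(x) ≈ 11.75%; the approximation is known to undercount slightly (Li(x) is a better estimate).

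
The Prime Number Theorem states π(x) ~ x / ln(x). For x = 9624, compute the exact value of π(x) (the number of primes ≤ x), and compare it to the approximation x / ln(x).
π(9624) = 1188;  x/ln(x) ≈ 1049.28;  relative error ≈ 11.68%.

Directly count primes up to 9624: π(9624) = 1188. The PNT approximation gives 9624/ln(9624) ≈ 9624/9.17202 ≈ 1049.28. Relative error (π(x) − x/ln(x)) / π(x) ≈ 11.68%; the approximation is known to undercount slightly (Li(x) is a better estimate).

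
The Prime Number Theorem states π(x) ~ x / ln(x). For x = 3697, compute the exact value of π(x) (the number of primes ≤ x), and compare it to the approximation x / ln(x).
π(3697) = 516;  x/ln(x) ≈ 450.02;  relative error ≈ 12.79%.

Directly count primes up to 3697: π(3697) = 516. The PNT approximation gives 3697/ln(3697) ≈ 3697/8.21528 ≈ 450.02. Relative error (π(x) − x/ln(x)) / π(x) ≈ 12.79%; the approximation is known to undercount slightly (Li(x) is a better estimate).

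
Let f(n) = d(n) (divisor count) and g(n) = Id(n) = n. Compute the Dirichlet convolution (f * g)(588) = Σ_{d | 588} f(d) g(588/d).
(d * Id)(588) = 3630

Divisors of 588: [1, 2, 3, 4, 6, 7, 12, 14, 21, 28, 42, 49, 84, 98, 147, 196, 294, 588]. For each d | 588:
  d = 1: d(1) · Id(588/1) = 1 · 588 = 588
  d = 2: d(2) · Id(588/2) = 2 · 294 = 588
  d = 3: d(3) · Id(588/3) = 2 · 196 = 392
  d = 4: d(4) · Id(588/4) = 3 · 147 = 441
  d = 6: d(6) · Id(588/6) = 4 · 98 = 392
  d = 7: d(7) · Id(588/7) = 2 · 84 = 168
  d = 12: d(12) · Id(588/12) = 6 · 49 = 294
  d = 14: d(14) · Id(588/14) = 4 · 42 = 168
  d = 21: d(21) · Id(588/21) = 4 · 28 = 112
  d = 28: d(28) · Id(588/28) = 6 · 21 = 126
  d = 42: d(42) · Id(588/42) = 8 · 14 = 112
  d = 49: d(49) · Id(588/49) = 3 · 12 = 36
  d = 84: d(84) · Id(588/84) = 12 · 7 = 84
  d = 98: d(98) · Id(588/98) = 6 · 6 = 36
  d = 147: d(147) · Id(588/147) = 6 · 4 = 24
  d = 196: d(196) · Id(588/196) = 9 · 3 = 27
  d = 294: d(294) · Id(588/294) = 12 · 2 = 24
  d = 588: d(588) · Id(588/588) = 18 · 1 = 18
Summing: (d * Id)(588) = 588 + 588 + 392 + 441 + 392 + 168 + 294 + 168 + 112 + 126 + 112 + 36 + 84 + 36 + 24 + 27 + 24 + 18 = 3630.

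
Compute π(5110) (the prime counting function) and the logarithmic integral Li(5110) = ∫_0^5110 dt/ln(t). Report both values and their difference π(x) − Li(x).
π(5110) = 683;  Li(5110) ≈ 697.18;  π(x) − Li(x) ≈ -14.18.

Direct count of primes ≤ 5110 gives π(5110) = 683. Numerical evaluation of the logarithmic integral gives Li(5110) ≈ 697.18. The difference π(x) − Li(x) ≈ -14.18 is typically negative for small/moderate x (Li(x) overestimates), though Littlewood's theorem shows this sign changes infinitely often.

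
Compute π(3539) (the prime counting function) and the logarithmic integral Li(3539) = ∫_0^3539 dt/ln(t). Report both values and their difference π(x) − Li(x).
π(3539) = 495;  Li(3539) ≈ 509.38;  π(x) − Li(x) ≈ -14.38.

Direct count of primes ≤ 3539 gives π(3539) = 495. Numerical evaluation of the logarithmic integral gives Li(3539) ≈ 509.38. The difference π(x) − Li(x) ≈ -14.38 is typically negative for small/moderate x (Li(x) overestimates), though Littlewood's theorem shows this sign changes infinitely often.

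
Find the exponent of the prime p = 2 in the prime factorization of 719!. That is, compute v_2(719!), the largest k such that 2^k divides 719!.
v_2(719!) = 712

Legendre's formula: v_p(n!) = Σ_{k ≥ 1} ⌊n / p^k⌋. For p = 2, n = 719, the terms are:
  ⌊719/2^1⌋ = ⌊719/2⌋ = 359
  ⌊719/2^2⌋ = ⌊719/4⌋ = 179
  ⌊719/2^3⌋ = ⌊719/8⌋ = 89
  ⌊719/2^4⌋ = ⌊719/16⌋ = 44
  ⌊719/2^5⌋ = ⌊719/32⌋ = 22
  ⌊719/2^6⌋ = ⌊719/64⌋ = 11
  ⌊719/2^7⌋ = ⌊719/128⌋ = 5
  ⌊719/2^8⌋ = ⌊719/256⌋ = 2
  ⌊719/2^9⌋ = ⌊719/512⌋ = 1
(the next term ⌊719/2^10⌋ = 0, terminating the sum). Summing: v_2(719!) = 359 + 179 + 89 + 44 + 22 + 11 + 5 + 2 + 1 = 712.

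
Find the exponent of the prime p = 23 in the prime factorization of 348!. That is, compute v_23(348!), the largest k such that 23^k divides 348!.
v_23(348!) = 15

Legendre's formula: v_p(n!) = Σ_{k ≥ 1} ⌊n / p^k⌋. For p = 23, n = 348, the terms are:
  ⌊348/23^1⌋ = ⌊348/23⌋ = 15
(the next term ⌊348/23^2⌋ = 0, terminating the sum). Summing: v_23(348!) = 15 = 15.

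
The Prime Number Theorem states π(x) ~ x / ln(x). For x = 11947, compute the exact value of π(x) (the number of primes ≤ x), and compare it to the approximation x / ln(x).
π(11947) = 1432;  x/ln(x) ≈ 1272.55;  relative error ≈ 11.13%.

Directly count primes up to 11947: π(11947) = 1432. The PNT approximation gives 11947/ln(11947) ≈ 11947/9.38824 ≈ 1272.55. Relative error (π(x) − x/ln(x)) / π(x) ≈ 11.13%; the approximation is known to undercount slightly (Li(x) is a better estimate).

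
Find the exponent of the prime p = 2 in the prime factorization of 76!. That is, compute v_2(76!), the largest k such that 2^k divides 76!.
v_2(76!) = 73

Legendre's formula: v_p(n!) = Σ_{k ≥ 1} ⌊n / p^k⌋. For p = 2, n = 76, the terms are:
  ⌊76/2^1⌋ = ⌊76/2⌋ = 38
  ⌊76/2^2⌋ = ⌊76/4⌋ = 19
  ⌊76/2^3⌋ = ⌊76/8⌋ = 9
  ⌊76/2^4⌋ = ⌊76/16⌋ = 4
  ⌊76/2^5⌋ = ⌊76/32⌋ = 2
  ⌊76/2^6⌋ = ⌊76/64⌋ = 1
(the next term ⌊76/2^7⌋ = 0, terminating the sum). Summing: v_2(76!) = 38 + 19 + 9 + 4 + 2 + 1 = 73.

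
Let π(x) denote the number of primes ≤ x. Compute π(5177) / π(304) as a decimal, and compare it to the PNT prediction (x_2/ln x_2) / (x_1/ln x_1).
π(5177)/π(304) = 689/62 ≈ 11.1129;  PNT prediction ≈ 11.3843.

π(304) = 62 and π(5177) = 689, so π(5177)/π(304) ≈ 11.1129. The PNT-predicted ratio is (5177/ln(5177)) / (304/ln(304)) ≈ 11.3843. The two agree to within a few percent, as expected.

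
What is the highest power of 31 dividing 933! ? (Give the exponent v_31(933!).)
v_31(933!) = 30

Legendre's formula: v_p(n!) = Σ_{k ≥ 1} ⌊n / p^k⌋. For p = 31, n = 933, the terms are:
  ⌊933/31^1⌋ = ⌊933/31⌋ = 30
(the next term ⌊933/31^2⌋ = 0, terminating the sum). Summing: v_31(933!) = 30 = 30.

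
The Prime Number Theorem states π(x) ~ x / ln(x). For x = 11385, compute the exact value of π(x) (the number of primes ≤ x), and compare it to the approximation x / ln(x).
π(11385) = 1374;  x/ln(x) ≈ 1218.94;  relative error ≈ 11.29%.

Directly count primes up to 11385: π(11385) = 1374. The PNT approximation gives 11385/ln(11385) ≈ 11385/9.34005 ≈ 1218.94. Relative error (π(x) − x/ln(x)) / π(x) ≈ 11.29%; the approximation is known to undercount slightly (Li(x) is a better estimate).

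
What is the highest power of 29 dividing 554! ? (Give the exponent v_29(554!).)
v_29(554!) = 19

Legendre's formula: v_p(n!) = Σ_{k ≥ 1} ⌊n / p^k⌋. For p = 29, n = 554, the terms are:
  ⌊554/29^1⌋ = ⌊554/29⌋ = 19
(the next term ⌊554/29^2⌋ = 0, terminating the sum). Summing: v_29(554!) = 19 = 19.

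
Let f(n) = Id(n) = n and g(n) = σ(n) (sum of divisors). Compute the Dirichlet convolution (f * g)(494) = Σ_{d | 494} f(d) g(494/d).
(Id * σ)(494) = 5265

Divisors of 494: [1, 2, 13, 19, 26, 38, 247, 494]. For each d | 494:
  d = 1: Id(1) · σ(494/1) = 1 · 840 = 840
  d = 2: Id(2) · σ(494/2) = 2 · 280 = 560
  d = 13: Id(13) · σ(494/13) = 13 · 60 = 780
  d = 19: Id(19) · σ(494/19) = 19 · 42 = 798
  d = 26: Id(26) · σ(494/26) = 26 · 20 = 520
  d = 38: Id(38) · σ(494/38) = 38 · 14 = 532
  d = 247: Id(247) · σ(494/247) = 247 · 3 = 741
  d = 494: Id(494) · σ(494/494) = 494 · 1 = 494
Summing: (Id * σ)(494) = 840 + 560 + 780 + 798 + 520 + 532 + 741 + 494 = 5265.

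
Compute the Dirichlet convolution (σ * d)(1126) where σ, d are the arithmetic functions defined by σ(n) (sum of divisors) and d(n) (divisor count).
(σ * d)(1126) = 2830

Divisors of 1126: [1, 2, 563, 1126]. For each d | 1126:
  d = 1: σ(1) · d(1126/1) = 1 · 4 = 4
  d = 2: σ(2) · d(1126/2) = 3 · 2 = 6
  d = 563: σ(563) · d(1126/563) = 564 · 2 = 1128
  d = 1126: σ(1126) · d(1126/1126) = 1692 · 1 = 1692
Summing: (σ * d)(1126) = 4 + 6 + 1128 + 1692 = 2830.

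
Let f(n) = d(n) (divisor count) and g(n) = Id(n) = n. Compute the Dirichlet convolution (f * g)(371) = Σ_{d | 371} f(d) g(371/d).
(d * Id)(371) = 495

Divisors of 371: [1, 7, 53, 371]. For each d | 371:
  d = 1: d(1) · Id(371/1) = 1 · 371 = 371
  d = 7: d(7) · Id(371/7) = 2 · 53 = 106
  d = 53: d(53) · Id(371/53) = 2 · 7 = 14
  d = 371: d(371) · Id(371/371) = 4 · 1 = 4
Summing: (d * Id)(371) = 371 + 106 + 14 + 4 = 495.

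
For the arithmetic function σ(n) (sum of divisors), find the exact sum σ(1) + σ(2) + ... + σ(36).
Σ_{n ≤ 36} σ(n) = 1098

Compute σ(n) for each 1 ≤ n ≤ 36: σ(1) = 1, σ(2) = 3, σ(3) = 4, σ(4) = 7, σ(5) = 6, σ(6) = 12, σ(7) = 8, σ(8) = 15, σ(9) = 13, σ(10) = 18, σ(11) = 12, σ(12) = 28, σ(13) = 14, σ(14) = 24, σ(15) = 24, σ(16) = 31, σ(17) = 18, σ(18) = 39, σ(19) = 20, σ(20) = 42, σ(21) = 32, σ(22) = 36, σ(23) = 24, σ(24) = 60, σ(25) = 31, σ(26) = 42, σ(27) = 40, σ(28) = 56, σ(29) = 30, σ(30) = 72, σ(31) = 32, σ(32) = 63, σ(33) = 48, σ(34) = 54, σ(35) = 48, σ(36) = 91. Summing all 36 values: 1098. (Average order: Σ_{n ≤ x} σ(n) ~ (π²/12) x². For x = 36, (π²/12)·36² ≈ 1065.92.)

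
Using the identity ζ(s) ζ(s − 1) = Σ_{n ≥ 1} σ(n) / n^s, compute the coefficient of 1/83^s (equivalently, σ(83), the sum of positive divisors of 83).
σ(83) = 84

In the product (Σ m^0/m^s)(Σ k / k^s) = Σ (Σ_{d | n} d) / n^s, the coefficient of 1/n^s is σ(n) = Σ_{d | n} d. For n = 83, divisors are [1, 83]; summing: σ(83) = 84.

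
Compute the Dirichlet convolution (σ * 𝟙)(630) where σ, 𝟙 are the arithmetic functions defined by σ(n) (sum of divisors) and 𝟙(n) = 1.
(σ * 𝟙)(630) = 4536

Divisors of 630: [1, 2, 3, 5, 6, 7, 9, 10, 14, 15, 18, 21, 30, 35, 42, 45, 63, 70, 90, 105, 126, 210, 315, 630]. For each d | 630:
  d = 1: σ(1) · 𝟙(630/1) = 1 · 1 = 1
  d = 2: σ(2) · 𝟙(630/2) = 3 · 1 = 3
  d = 3: σ(3) · 𝟙(630/3) = 4 · 1 = 4
  d = 5: σ(5) · 𝟙(630/5) = 6 · 1 = 6
  d = 6: σ(6) · 𝟙(630/6) = 12 · 1 = 12
  d = 7: σ(7) · 𝟙(630/7) = 8 · 1 = 8
  d = 9: σ(9) · 𝟙(630/9) = 13 · 1 = 13
  d = 10: σ(10) · 𝟙(630/10) = 18 · 1 = 18
  d = 14: σ(14) · 𝟙(630/14) = 24 · 1 = 24
  d = 15: σ(15) · 𝟙(630/15) = 24 · 1 = 24
  d = 18: σ(18) · 𝟙(630/18) = 39 · 1 = 39
  d = 21: σ(21) · 𝟙(630/21) = 32 · 1 = 32
  d = 30: σ(30) · 𝟙(630/30) = 72 · 1 = 72
  d = 35: σ(35) · 𝟙(630/35) = 48 · 1 = 48
  d = 42: σ(42) · 𝟙(630/42) = 96 · 1 = 96
  d = 45: σ(45) · 𝟙(630/45) = 78 · 1 = 78
  d = 63: σ(63) · 𝟙(630/63) = 104 · 1 = 104
  d = 70: σ(70) · 𝟙(630/70) = 144 · 1 = 144
  d = 90: σ(90) · 𝟙(630/90) = 234 · 1 = 234
  d = 105: σ(105) · 𝟙(630/105) = 192 · 1 = 192
  d = 126: σ(126) · 𝟙(630/126) = 312 · 1 = 312
  d = 210: σ(210) · 𝟙(630/210) = 576 · 1 = 576
  d = 315: σ(315) · 𝟙(630/315) = 624 · 1 = 624
  d = 630: σ(630) · 𝟙(630/630) = 1872 · 1 = 1872
Summing: (σ * 𝟙)(630) = 1 + 3 + 4 + 6 + 12 + 8 + 13 + 18 + 24 + 24 + 39 + 32 + 72 + 48 + 96 + 78 + 104 + 144 + 234 + 192 + 312 + 576 + 624 + 1872 = 4536.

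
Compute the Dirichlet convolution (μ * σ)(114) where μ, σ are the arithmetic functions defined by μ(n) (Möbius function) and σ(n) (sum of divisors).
(μ * σ)(114) = 114

Divisors of 114: [1, 2, 3, 6, 19, 38, 57, 114]. For each d | 114:
  d = 1: μ(1) · σ(114/1) = 1 · 240 = 240
  d = 2: μ(2) · σ(114/2) = -1 · 80 = -80
  d = 3: μ(3) · σ(114/3) = -1 · 60 = -60
  d = 6: μ(6) · σ(114/6) = 1 · 20 = 20
  d = 19: μ(19) · σ(114/19) = -1 · 12 = -12
  d = 38: μ(38) · σ(114/38) = 1 · 4 = 4
  d = 57: μ(57) · σ(114/57) = 1 · 3 = 3
  d = 114: μ(114) · σ(114/114) = -1 · 1 = -1
Summing: (μ * σ)(114) = 240 + -80 + -60 + 20 + -12 + 4 + 3 + -1 = 114.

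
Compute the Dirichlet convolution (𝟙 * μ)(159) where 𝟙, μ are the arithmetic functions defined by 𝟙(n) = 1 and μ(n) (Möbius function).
(𝟙 * μ)(159) = 0

Divisors of 159: [1, 3, 53, 159]. For each d | 159:
  d = 1: 𝟙(1) · μ(159/1) = 1 · 1 = 1
  d = 3: 𝟙(3) · μ(159/3) = 1 · -1 = -1
  d = 53: 𝟙(53) · μ(159/53) = 1 · -1 = -1
  d = 159: 𝟙(159) · μ(159/159) = 1 · 1 = 1
Summing: (𝟙 * μ)(159) = 1 + -1 + -1 + 1 = 0.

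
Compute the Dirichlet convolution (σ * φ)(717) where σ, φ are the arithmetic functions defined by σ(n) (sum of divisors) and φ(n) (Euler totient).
(σ * φ)(717) = 2868

Divisors of 717: [1, 3, 239, 717]. For each d | 717:
  d = 1: σ(1) · φ(717/1) = 1 · 476 = 476
  d = 3: σ(3) · φ(717/3) = 4 · 238 = 952
  d = 239: σ(239) · φ(717/239) = 240 · 2 = 480
  d = 717: σ(717) · φ(717/717) = 960 · 1 = 960
Summing: (σ * φ)(717) = 476 + 952 + 480 + 960 = 2868.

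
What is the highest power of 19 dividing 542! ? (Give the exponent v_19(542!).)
v_19(542!) = 29

Legendre's formula: v_p(n!) = Σ_{k ≥ 1} ⌊n / p^k⌋. For p = 19, n = 542, the terms are:
  ⌊542/19^1⌋ = ⌊542/19⌋ = 28
  ⌊542/19^2⌋ = ⌊542/361⌋ = 1
(the next term ⌊542/19^3⌋ = 0, terminating the sum). Summing: v_19(542!) = 28 + 1 = 29.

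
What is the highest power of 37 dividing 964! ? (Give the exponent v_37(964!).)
v_37(964!) = 26

Legendre's formula: v_p(n!) = Σ_{k ≥ 1} ⌊n / p^k⌋. For p = 37, n = 964, the terms are:
  ⌊964/37^1⌋ = ⌊964/37⌋ = 26
(the next term ⌊964/37^2⌋ = 0, terminating the sum). Summing: v_37(964!) = 26 = 26.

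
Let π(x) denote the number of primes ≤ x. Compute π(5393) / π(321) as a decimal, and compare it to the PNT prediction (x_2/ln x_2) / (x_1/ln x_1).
π(5393)/π(321) = 711/66 ≈ 10.7727;  PNT prediction ≈ 11.2842.

π(321) = 66 and π(5393) = 711, so π(5393)/π(321) ≈ 10.7727. The PNT-predicted ratio is (5393/ln(5393)) / (321/ln(321)) ≈ 11.2842. The two agree to within a few percent, as expected.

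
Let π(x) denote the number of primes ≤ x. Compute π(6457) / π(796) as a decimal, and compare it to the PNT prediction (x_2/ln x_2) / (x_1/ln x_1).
π(6457)/π(796) = 838/138 ≈ 6.0725;  PNT prediction ≈ 6.1762.

π(796) = 138 and π(6457) = 838, so π(6457)/π(796) ≈ 6.0725. The PNT-predicted ratio is (6457/ln(6457)) / (796/ln(796)) ≈ 6.1762. The two agree to within a few percent, as expected.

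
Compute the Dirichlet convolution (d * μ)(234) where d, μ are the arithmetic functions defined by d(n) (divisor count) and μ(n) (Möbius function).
(d * μ)(234) = 1

Divisors of 234: [1, 2, 3, 6, 9, 13, 18, 26, 39, 78, 117, 234]. For each d | 234:
  d = 1: d(1) · μ(234/1) = 1 · 0 = 0
  d = 2: d(2) · μ(234/2) = 2 · 0 = 0
  d = 3: d(3) · μ(234/3) = 2 · -1 = -2
  d = 6: d(6) · μ(234/6) = 4 · 1 = 4
  d = 9: d(9) · μ(234/9) = 3 · 1 = 3
  d = 13: d(13) · μ(234/13) = 2 · 0 = 0
  d = 18: d(18) · μ(234/18) = 6 · -1 = -6
  d = 26: d(26) · μ(234/26) = 4 · 0 = 0
  d = 39: d(39) · μ(234/39) = 4 · 1 = 4
  d = 78: d(78) · μ(234/78) = 8 · -1 = -8
  d = 117: d(117) · μ(234/117) = 6 · -1 = -6
  d = 234: d(234) · μ(234/234) = 12 · 1 = 12
Summing: (d * μ)(234) = 0 + 0 + -2 + 4 + 3 + 0 + -6 + 0 + 4 + -8 + -6 + 12 = 1.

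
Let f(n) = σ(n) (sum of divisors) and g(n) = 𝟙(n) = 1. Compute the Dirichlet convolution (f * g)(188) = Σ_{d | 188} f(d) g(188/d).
(σ * 𝟙)(188) = 539

Divisors of 188: [1, 2, 4, 47, 94, 188]. For each d | 188:
  d = 1: σ(1) · 𝟙(188/1) = 1 · 1 = 1
  d = 2: σ(2) · 𝟙(188/2) = 3 · 1 = 3
  d = 4: σ(4) · 𝟙(188/4) = 7 · 1 = 7
  d = 47: σ(47) · 𝟙(188/47) = 48 · 1 = 48
  d = 94: σ(94) · 𝟙(188/94) = 144 · 1 = 144
  d = 188: σ(188) · 𝟙(188/188) = 336 · 1 = 336
Summing: (σ * 𝟙)(188) = 1 + 3 + 7 + 48 + 144 + 336 = 539.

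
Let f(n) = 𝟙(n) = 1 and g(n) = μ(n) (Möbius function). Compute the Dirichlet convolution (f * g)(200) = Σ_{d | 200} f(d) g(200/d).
(𝟙 * μ)(200) = 0

Divisors of 200: [1, 2, 4, 5, 8, 10, 20, 25, 40, 50, 100, 200]. For each d | 200:
  d = 1: 𝟙(1) · μ(200/1) = 1 · 0 = 0
  d = 2: 𝟙(2) · μ(200/2) = 1 · 0 = 0
  d = 4: 𝟙(4) · μ(200/4) = 1 · 0 = 0
  d = 5: 𝟙(5) · μ(200/5) = 1 · 0 = 0
  d = 8: 𝟙(8) · μ(200/8) = 1 · 0 = 0
  d = 10: 𝟙(10) · μ(200/10) = 1 · 0 = 0
  d = 20: 𝟙(20) · μ(200/20) = 1 · 1 = 1
  d = 25: 𝟙(25) · μ(200/25) = 1 · 0 = 0
  d = 40: 𝟙(40) · μ(200/40) = 1 · -1 = -1
  d = 50: 𝟙(50) · μ(200/50) = 1 · 0 = 0
  d = 100: 𝟙(100) · μ(200/100) = 1 · -1 = -1
  d = 200: 𝟙(200) · μ(200/200) = 1 · 1 = 1
Summing: (𝟙 * μ)(200) = 0 + 0 + 0 + 0 + 0 + 0 + 1 + 0 + -1 + 0 + -1 + 1 = 0.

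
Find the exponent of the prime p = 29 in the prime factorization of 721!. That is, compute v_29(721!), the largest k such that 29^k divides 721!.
v_29(721!) = 24

Legendre's formula: v_p(n!) = Σ_{k ≥ 1} ⌊n / p^k⌋. For p = 29, n = 721, the terms are:
  ⌊721/29^1⌋ = ⌊721/29⌋ = 24
(the next term ⌊721/29^2⌋ = 0, terminating the sum). Summing: v_29(721!) = 24 = 24.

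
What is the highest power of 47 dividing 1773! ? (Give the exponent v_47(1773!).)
v_47(1773!) = 37

Legendre's formula: v_p(n!) = Σ_{k ≥ 1} ⌊n / p^k⌋. For p = 47, n = 1773, the terms are:
  ⌊1773/47^1⌋ = ⌊1773/47⌋ = 37
(the next term ⌊1773/47^2⌋ = 0, terminating the sum). Summing: v_47(1773!) = 37 = 37.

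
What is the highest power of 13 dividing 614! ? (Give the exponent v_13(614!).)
v_13(614!) = 50

Legendre's formula: v_p(n!) = Σ_{k ≥ 1} ⌊n / p^k⌋. For p = 13, n = 614, the terms are:
  ⌊614/13^1⌋ = ⌊614/13⌋ = 47
  ⌊614/13^2⌋ = ⌊614/169⌋ = 3
(the next term ⌊614/13^3⌋ = 0, terminating the sum). Summing: v_13(614!) = 47 + 3 = 50.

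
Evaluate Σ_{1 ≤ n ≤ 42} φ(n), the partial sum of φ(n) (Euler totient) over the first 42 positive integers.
Σ_{n ≤ 42} φ(n) = 542

Compute φ(n) for each 1 ≤ n ≤ 42: φ(1) = 1, φ(2) = 1, φ(3) = 2, φ(4) = 2, φ(5) = 4, φ(6) = 2, φ(7) = 6, φ(8) = 4, φ(9) = 6, φ(10) = 4, φ(11) = 10, φ(12) = 4, φ(13) = 12, φ(14) = 6, φ(15) = 8, φ(16) = 8, φ(17) = 16, φ(18) = 6, φ(19) = 18, φ(20) = 8, φ(21) = 12, φ(22) = 10, φ(23) = 22, φ(24) = 8, φ(25) = 20, φ(26) = 12, φ(27) = 18, φ(28) = 12, φ(29) = 28, φ(30) = 8, φ(31) = 30, φ(32) = 16, φ(33) = 20, φ(34) = 16, φ(35) = 24, φ(36) = 12, φ(37) = 36, φ(38) = 18, φ(39) = 24, φ(40) = 16, φ(41) = 40, φ(42) = 12. Summing all 42 values: 542. (Average order: Σ_{n ≤ x} φ(n) ~ (3/π²) x². For x = 42, (3/π²)·42² ≈ 536.19.)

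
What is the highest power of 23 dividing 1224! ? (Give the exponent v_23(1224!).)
v_23(1224!) = 55

Legendre's formula: v_p(n!) = Σ_{k ≥ 1} ⌊n / p^k⌋. For p = 23, n = 1224, the terms are:
  ⌊1224/23^1⌋ = ⌊1224/23⌋ = 53
  ⌊1224/23^2⌋ = ⌊1224/529⌋ = 2
(the next term ⌊1224/23^3⌋ = 0, terminating the sum). Summing: v_23(1224!) = 53 + 2 = 55.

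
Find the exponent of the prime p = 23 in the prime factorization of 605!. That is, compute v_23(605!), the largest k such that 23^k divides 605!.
v_23(605!) = 27

Legendre's formula: v_p(n!) = Σ_{k ≥ 1} ⌊n / p^k⌋. For p = 23, n = 605, the terms are:
  ⌊605/23^1⌋ = ⌊605/23⌋ = 26
  ⌊605/23^2⌋ = ⌊605/529⌋ = 1
(the next term ⌊605/23^3⌋ = 0, terminating the sum). Summing: v_23(605!) = 26 + 1 = 27.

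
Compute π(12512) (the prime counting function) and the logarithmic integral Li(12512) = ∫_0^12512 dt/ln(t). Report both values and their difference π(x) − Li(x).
π(12512) = 1494;  Li(12512) ≈ 1515.49;  π(x) − Li(x) ≈ -21.49.

Direct count of primes ≤ 12512 gives π(12512) = 1494. Numerical evaluation of the logarithmic integral gives Li(12512) ≈ 1515.49. The difference π(x) − Li(x) ≈ -21.49 is typically negative for small/moderate x (Li(x) overestimates), though Littlewood's theorem shows this sign changes infinitely often.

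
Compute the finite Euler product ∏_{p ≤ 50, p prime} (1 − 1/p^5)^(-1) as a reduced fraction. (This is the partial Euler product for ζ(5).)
∏ = 505807800965451248053830657783332590848273750176189703324931155978491/487794643941809531294334436783738741459341109492573787399981389578240

The primes p ≤ 50 are [2, 3, 5, 7, 11, 13, 17, 19, 23, 29, 31, 37, 41, 43, 47]. For each prime, (1 − 1/p^5)^(-1) = p^5 / (p^5 − 1). The product is (1 − 1/2^5)^(-1), (1 − 1/3^5)^(-1), (1 − 1/5^5)^(-1), (1 − 1/7^5)^(-1), (1 − 1/11^5)^(-1), (1 − 1/13^5)^(-1), (1 − 1/17^5)^(-1), (1 − 1/19^5)^(-1), (1 − 1/23^5)^(-1), (1 − 1/29^5)^(-1), (1 − 1/31^5)^(-1), (1 − 1/37^5)^(-1), (1 − 1/41^5)^(-1), (1 − 1/43^5)^(-1), (1 − 1/47^5)^(-1) = ∏ p^5 / (p^5 − 1) = 505807800965451248053830657783332590848273750176189703324931155978491/487794643941809531294334436783738741459341109492573787399981389578240.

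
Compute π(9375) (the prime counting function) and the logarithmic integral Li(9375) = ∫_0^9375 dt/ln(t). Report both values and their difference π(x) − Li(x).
π(9375) = 1159;  Li(9375) ≈ 1178.04;  π(x) − Li(x) ≈ -19.04.

Direct count of primes ≤ 9375 gives π(9375) = 1159. Numerical evaluation of the logarithmic integral gives Li(9375) ≈ 1178.04. The difference π(x) − Li(x) ≈ -19.04 is typically negative for small/moderate x (Li(x) overestimates), though Littlewood's theorem shows this sign changes infinitely often.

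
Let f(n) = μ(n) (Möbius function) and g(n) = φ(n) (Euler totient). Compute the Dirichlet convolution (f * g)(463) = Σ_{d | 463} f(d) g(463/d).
(μ * φ)(463) = 461

Divisors of 463: [1, 463]. For each d | 463:
  d = 1: μ(1) · φ(463/1) = 1 · 462 = 462
  d = 463: μ(463) · φ(463/463) = -1 · 1 = -1
Summing: (μ * φ)(463) = 462 + -1 = 461.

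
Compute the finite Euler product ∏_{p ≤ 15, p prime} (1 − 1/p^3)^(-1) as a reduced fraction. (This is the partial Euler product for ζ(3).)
∏ = 39364325/32767248

The primes p ≤ 15 are [2, 3, 5, 7, 11, 13]. For each prime, (1 − 1/p^3)^(-1) = p^3 / (p^3 − 1). The product is (1 − 1/2^3)^(-1), (1 − 1/3^3)^(-1), (1 − 1/5^3)^(-1), (1 − 1/7^3)^(-1), (1 − 1/11^3)^(-1), (1 − 1/13^3)^(-1) = ∏ p^3 / (p^3 − 1) = 39364325/32767248.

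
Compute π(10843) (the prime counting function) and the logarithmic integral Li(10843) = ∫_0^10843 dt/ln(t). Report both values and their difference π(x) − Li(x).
π(10843) = 1317;  Li(10843) ≈ 1337.26;  π(x) − Li(x) ≈ -20.26.

Direct count of primes ≤ 10843 gives π(10843) = 1317. Numerical evaluation of the logarithmic integral gives Li(10843) ≈ 1337.26. The difference π(x) − Li(x) ≈ -20.26 is typically negative for small/moderate x (Li(x) overestimates), though Littlewood's theorem shows this sign changes infinitely often.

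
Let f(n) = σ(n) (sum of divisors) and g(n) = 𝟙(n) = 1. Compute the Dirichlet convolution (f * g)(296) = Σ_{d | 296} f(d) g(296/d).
(σ * 𝟙)(296) = 1014

Divisors of 296: [1, 2, 4, 8, 37, 74, 148, 296]. For each d | 296:
  d = 1: σ(1) · 𝟙(296/1) = 1 · 1 = 1
  d = 2: σ(2) · 𝟙(296/2) = 3 · 1 = 3
  d = 4: σ(4) · 𝟙(296/4) = 7 · 1 = 7
  d = 8: σ(8) · 𝟙(296/8) = 15 · 1 = 15
  d = 37: σ(37) · 𝟙(296/37) = 38 · 1 = 38
  d = 74: σ(74) · 𝟙(296/74) = 114 · 1 = 114
  d = 148: σ(148) · 𝟙(296/148) = 266 · 1 = 266
  d = 296: σ(296) · 𝟙(296/296) = 570 · 1 = 570
Summing: (σ * 𝟙)(296) = 1 + 3 + 7 + 15 + 38 + 114 + 266 + 570 = 1014.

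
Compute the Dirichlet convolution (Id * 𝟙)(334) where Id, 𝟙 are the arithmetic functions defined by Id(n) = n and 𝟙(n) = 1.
(Id * 𝟙)(334) = 504

Divisors of 334: [1, 2, 167, 334]. For each d | 334:
  d = 1: Id(1) · 𝟙(334/1) = 1 · 1 = 1
  d = 2: Id(2) · 𝟙(334/2) = 2 · 1 = 2
  d = 167: Id(167) · 𝟙(334/167) = 167 · 1 = 167
  d = 334: Id(334) · 𝟙(334/334) = 334 · 1 = 334
Summing: (Id * 𝟙)(334) = 1 + 2 + 167 + 334 = 504.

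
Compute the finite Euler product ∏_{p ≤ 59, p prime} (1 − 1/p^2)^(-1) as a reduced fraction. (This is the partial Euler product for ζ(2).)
∏ = 4205363768417768013291880649341/2564836551747260156404039680000

The primes p ≤ 59 are [2, 3, 5, 7, 11, 13, 17, 19, 23, 29, 31, 37, 41, 43, 47, 53, 59]. For each prime, (1 − 1/p^2)^(-1) = p^2 / (p^2 − 1). The product is (1 − 1/2^2)^(-1), (1 − 1/3^2)^(-1), (1 − 1/5^2)^(-1), (1 − 1/7^2)^(-1), (1 − 1/11^2)^(-1), (1 − 1/13^2)^(-1), (1 − 1/17^2)^(-1), (1 − 1/19^2)^(-1), (1 − 1/23^2)^(-1), (1 − 1/29^2)^(-1), (1 − 1/31^2)^(-1), (1 − 1/37^2)^(-1), (1 − 1/41^2)^(-1), (1 − 1/43^2)^(-1), (1 − 1/47^2)^(-1), (1 − 1/53^2)^(-1), (1 − 1/59^2)^(-1) = ∏ p^2 / (p^2 − 1) = 4205363768417768013291880649341/2564836551747260156404039680000.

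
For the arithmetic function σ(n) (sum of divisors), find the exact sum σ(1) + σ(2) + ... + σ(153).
Σ_{n ≤ 153} σ(n) = 19290

Compute σ(n) for each 1 ≤ n ≤ 153: σ(1) = 1, σ(2) = 3, σ(3) = 4, σ(4) = 7, σ(5) = 6, σ(6) = 12, σ(7) = 8, σ(8) = 15, σ(9) = 13, σ(10) = 18, σ(11) = 12, σ(12) = 28, σ(13) = 14, σ(14) = 24, σ(15) = 24, σ(16) = 31, σ(17) = 18, σ(18) = 39, σ(19) = 20, σ(20) = 42, σ(21) = 32, σ(22) = 36, σ(23) = 24, σ(24) = 60, σ(25) = 31, σ(26) = 42, σ(27) = 40, σ(28) = 56, σ(29) = 30, σ(30) = 72, σ(31) = 32, σ(32) = 63, σ(33) = 48, σ(34) = 54, σ(35) = 48, σ(36) = 91, σ(37) = 38, σ(38) = 60, σ(39) = 56, σ(40) = 90, σ(41) = 42, σ(42) = 96, σ(43) = 44, σ(44) = 84, σ(45) = 78, σ(46) = 72, σ(47) = 48, σ(48) = 124, σ(49) = 57, σ(50) = 93, σ(51) = 72, σ(52) = 98, σ(53) = 54, σ(54) = 120, σ(55) = 72, σ(56) = 120, σ(57) = 80, σ(58) = 90, σ(59) = 60, σ(60) = 168, σ(61) = 62, σ(62) = 96, σ(63) = 104, σ(64) = 127, σ(65) = 84, σ(66) = 144, σ(67) = 68, σ(68) = 126, σ(69) = 96, σ(70) = 144, σ(71) = 72, σ(72) = 195, σ(73) = 74, σ(74) = 114, σ(75) = 124, σ(76) = 140, σ(77) = 96, σ(78) = 168, σ(79) = 80, σ(80) = 186, σ(81) = 121, σ(82) = 126, σ(83) = 84, σ(84) = 224, σ(85) = 108, σ(86) = 132, σ(87) = 120, σ(88) = 180, σ(89) = 90, σ(90) = 234, σ(91) = 112, σ(92) = 168, σ(93) = 128, σ(94) = 144, σ(95) = 120, σ(96) = 252, σ(97) = 98, σ(98) = 171, σ(99) = 156, σ(100) = 217, σ(101) = 102, σ(102) = 216, σ(103) = 104, σ(104) = 210, σ(105) = 192, σ(106) = 162, σ(107) = 108, σ(108) = 280, σ(109) = 110, σ(110) = 216, σ(111) = 152, σ(112) = 248, σ(113) = 114, σ(114) = 240, σ(115) = 144, σ(116) = 210, σ(117) = 182, σ(118) = 180, σ(119) = 144, σ(120) = 360, σ(121) = 133, σ(122) = 186, σ(123) = 168, σ(124) = 224, σ(125) = 156, σ(126) = 312, σ(127) = 128, σ(128) = 255, σ(129) = 176, σ(130) = 252, σ(131) = 132, σ(132) = 336, σ(133) = 160, σ(134) = 204, σ(135) = 240, σ(136) = 270, σ(137) = 138, σ(138) = 288, σ(139) = 140, σ(140) = 336, σ(141) = 192, σ(142) = 216, σ(143) = 168, σ(144) = 403, σ(145) = 180, σ(146) = 222, σ(147) = 228, σ(148) = 266, σ(149) = 150, σ(150) = 372, σ(151) = 152, σ(152) = 300, σ(153) = 234. Summing all 153 values: 19290. (Average order: Σ_{n ≤ x} σ(n) ~ (π²/12) x². For x = 153, (π²/12)·153² ≈ 19253.13.)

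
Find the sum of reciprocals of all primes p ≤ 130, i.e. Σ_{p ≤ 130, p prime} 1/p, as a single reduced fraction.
Σ 1/p = 7457575819106455685806801283735357697478405891621/4014476939333036189094441199026045136645885247730

π(130) = 31, so the primes ≤ 130 are [2, 3, 5, 7, 11, 13, 17, 19, 23, 29, 31, 37, 41, 43, 47, 53, 59, 61, 67, 71, 73, 79, 83, 89, 97, 101, 103, 107, 109, 113, 127]. Summing 1/p over these primes: 7457575819106455685806801283735357697478405891621/4014476939333036189094441199026045136645885247730 ≈ 1.8577. Mertens estimate ln ln(130) + 0.2615 ≈ 1.8441.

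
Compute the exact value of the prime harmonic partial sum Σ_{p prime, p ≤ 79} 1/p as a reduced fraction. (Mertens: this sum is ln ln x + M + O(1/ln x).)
Σ 1/p = 5692733621468679832887230172131/3217644767340672907899084554130

π(79) = 22, so the primes ≤ 79 are [2, 3, 5, 7, 11, 13, 17, 19, 23, 29, 31, 37, 41, 43, 47, 53, 59, 61, 67, 71, 73, 79]. Summing 1/p over these primes: 5692733621468679832887230172131/3217644767340672907899084554130 ≈ 1.7692. Mertens estimate ln ln(79) + 0.2615 ≈ 1.7361.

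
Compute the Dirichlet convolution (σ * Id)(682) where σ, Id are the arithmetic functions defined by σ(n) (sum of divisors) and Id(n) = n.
(σ * Id)(682) = 7245

Divisors of 682: [1, 2, 11, 22, 31, 62, 341, 682]. For each d | 682:
  d = 1: σ(1) · Id(682/1) = 1 · 682 = 682
  d = 2: σ(2) · Id(682/2) = 3 · 341 = 1023
  d = 11: σ(11) · Id(682/11) = 12 · 62 = 744
  d = 22: σ(22) · Id(682/22) = 36 · 31 = 1116
  d = 31: σ(31) · Id(682/31) = 32 · 22 = 704
  d = 62: σ(62) · Id(682/62) = 96 · 11 = 1056
  d = 341: σ(341) · Id(682/341) = 384 · 2 = 768
  d = 682: σ(682) · Id(682/682) = 1152 · 1 = 1152
Summing: (σ * Id)(682) = 682 + 1023 + 744 + 1116 + 704 + 1056 + 768 + 1152 = 7245.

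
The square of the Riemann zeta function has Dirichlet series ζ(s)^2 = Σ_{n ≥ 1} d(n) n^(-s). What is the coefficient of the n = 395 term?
d(395) = 4

ζ(s)^2 = (Σ 1/m^s)(Σ 1/k^s). The coefficient of 1/n^s in the product is the number of ordered pairs (m, k) with mk = n, which equals d(n). For n = 395, divisors are [1, 5, 79, 395], so d(395) = 4.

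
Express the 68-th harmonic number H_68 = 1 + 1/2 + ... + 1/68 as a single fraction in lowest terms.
H_68 = 14094018321907827923954201611/2933773379069966367528193600

Direct summation: H_68 = 1 + 1/2 + ... + 1/68. The least common denominator is lcm(1, ..., 68) = 79211881234889091923261227200; over this denominator the numerator is 79211881234889091923261227200 + 39605940617444545961630613600 + 26403960411629697307753742400 + 19802970308722272980815306800 + 15842376246977818384652245440 + 13201980205814848653876871200 + 11315983033555584560465889600 + 9901485154361136490407653400 + 8801320137209899102584580800 + 7921188123488909192326122720 + 7201080112262644720296475200 + 6600990102907424326938435600 + 6093221633453007071020094400 + 5657991516777792280232944800 + 5280792082325939461550748480 + 4950742577180568245203826700 + 4659522425581711289603601600 + 4400660068604949551292290400 + 4169046380783636417013748800 + 3960594061744454596163061360 + 3771994344518528186821963200 + 3600540056131322360148237600 + 3443994836299525735793966400 + 3300495051453712163469217800 + 3168475249395563676930449088 + 3046610816726503535510047200 + 2933773379069966367528193600 + 2828995758388896140116472400 + 2731444180513416962871076800 + 2640396041162969730775374240 + 2555221975319002965266491200 + 2475371288590284122601913350 + 2400360037420881573432158400 + 2329761212790855644801800800 + 2263196606711116912093177920 + 2200330034302474775646145200 + 2140861654997002484412465600 + 2084523190391818208506874400 + 2031073877817669023673364800 + 1980297030872227298081530680 + 1931997103289977851786859200 + 1885997172259264093410981600 + 1842136772904397486587470400 + 1800270028065661180074118800 + 1760264027441979820516916160 + 1721997418149762867896983200 + 1685359175210406211133217600 + 1650247525726856081734608900 + 1616569004793654937209412800 + 1584237624697781838465224544 + 1553174141860570429867867200 + 1523305408363251767755023600 + 1494563796884699847608702400 + 1466886689534983183764096800 + 1440216022452528944059295040 + 1414497879194448070058236200 + 1389682126927878805671249600 + 1365722090256708481435538400 + 1342574258218459185140020800 + 1320198020581484865387687120 + 1298555430080149047922315200 + 1277610987659501482633245600 + 1257331448172842728940654400 + 1237685644295142061300956675 + 1218644326690601414204018880 + 1200180018710440786716079200 + 1182266884102822267511361600 + 1164880606395427822400900400 = 380538494691511353946763443497, so H_68 = 380538494691511353946763443497/79211881234889091923261227200; reducing by gcd(380538494691511353946763443497, 79211881234889091923261227200) = 27 gives 14094018321907827923954201611/2933773379069966367528193600 ≈ 4.80406. (The PNT-adjacent estimate ln(68) + γ ≈ 4.79672 matches within O(1/n).)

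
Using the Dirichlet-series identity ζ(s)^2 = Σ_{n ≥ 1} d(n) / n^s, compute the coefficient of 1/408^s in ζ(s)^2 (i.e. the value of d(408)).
d(408) = 16

ζ(s)^2 = (Σ 1/m^s)(Σ 1/k^s). The coefficient of 1/n^s in the product is the number of ordered pairs (m, k) with mk = n, which equals d(n). For n = 408, divisors are [1, 2, 3, 4, 6, 8, 12, 17, 24, 34, 51, 68, 102, 136, 204, 408], so d(408) = 16.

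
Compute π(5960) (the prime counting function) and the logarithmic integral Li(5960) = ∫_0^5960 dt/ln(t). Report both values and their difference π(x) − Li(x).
π(5960) = 781;  Li(5960) ≈ 795.81;  π(x) − Li(x) ≈ -14.81.

Direct count of primes ≤ 5960 gives π(5960) = 781. Numerical evaluation of the logarithmic integral gives Li(5960) ≈ 795.81. The difference π(x) − Li(x) ≈ -14.81 is typically negative for small/moderate x (Li(x) overestimates), though Littlewood's theorem shows this sign changes infinitely often.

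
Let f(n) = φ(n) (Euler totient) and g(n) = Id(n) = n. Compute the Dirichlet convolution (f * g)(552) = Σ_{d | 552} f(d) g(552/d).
(φ * Id)(552) = 4500

Divisors of 552: [1, 2, 3, 4, 6, 8, 12, 23, 24, 46, 69, 92, 138, 184, 276, 552]. For each d | 552:
  d = 1: φ(1) · Id(552/1) = 1 · 552 = 552
  d = 2: φ(2) · Id(552/2) = 1 · 276 = 276
  d = 3: φ(3) · Id(552/3) = 2 · 184 = 368
  d = 4: φ(4) · Id(552/4) = 2 · 138 = 276
  d = 6: φ(6) · Id(552/6) = 2 · 92 = 184
  d = 8: φ(8) · Id(552/8) = 4 · 69 = 276
  d = 12: φ(12) · Id(552/12) = 4 · 46 = 184
  d = 23: φ(23) · Id(552/23) = 22 · 24 = 528
  d = 24: φ(24) · Id(552/24) = 8 · 23 = 184
  d = 46: φ(46) · Id(552/46) = 22 · 12 = 264
  d = 69: φ(69) · Id(552/69) = 44 · 8 = 352
  d = 92: φ(92) · Id(552/92) = 44 · 6 = 264
  d = 138: φ(138) · Id(552/138) = 44 · 4 = 176
  d = 184: φ(184) · Id(552/184) = 88 · 3 = 264
  d = 276: φ(276) · Id(552/276) = 88 · 2 = 176
  d = 552: φ(552) · Id(552/552) = 176 · 1 = 176
Summing: (φ * Id)(552) = 552 + 276 + 368 + 276 + 184 + 276 + 184 + 528 + 184 + 264 + 352 + 264 + 176 + 264 + 176 + 176 = 4500.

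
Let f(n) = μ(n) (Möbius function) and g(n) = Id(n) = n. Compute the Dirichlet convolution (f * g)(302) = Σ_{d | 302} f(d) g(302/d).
(μ * Id)(302) = 150

Divisors of 302: [1, 2, 151, 302]. For each d | 302:
  d = 1: μ(1) · Id(302/1) = 1 · 302 = 302
  d = 2: μ(2) · Id(302/2) = -1 · 151 = -151
  d = 151: μ(151) · Id(302/151) = -1 · 2 = -2
  d = 302: μ(302) · Id(302/302) = 1 · 1 = 1
Summing: (μ * Id)(302) = 302 + -151 + -2 + 1 = 150.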